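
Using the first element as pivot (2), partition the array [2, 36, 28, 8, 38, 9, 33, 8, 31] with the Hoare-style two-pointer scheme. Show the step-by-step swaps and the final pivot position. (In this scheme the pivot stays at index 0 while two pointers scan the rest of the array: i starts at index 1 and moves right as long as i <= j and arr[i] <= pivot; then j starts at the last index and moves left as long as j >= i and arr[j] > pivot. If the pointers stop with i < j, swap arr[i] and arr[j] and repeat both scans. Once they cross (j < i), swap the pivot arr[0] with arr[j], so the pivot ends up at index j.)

Hoare-style two-pointer partition with pivot = 2:

Initial array: [2, 36, 28, 8, 38, 9, 33, 8, 31]

Pointers start at i = 1, j = 8.
i ends at 1, j ends at 0: the pointers have crossed (j < i), so scanning stops.

j = 0, so swapping arr[0] with arr[j] leaves the pivot at position 0: [2, 36, 28, 8, 38, 9, 33, 8, 31]
Pivot position: 0

After partitioning with pivot 2, the array becomes [2, 36, 28, 8, 38, 9, 33, 8, 31]. The pivot is placed at index 0. All elements to the left of the pivot are <= 2, and all elements to the right are > 2.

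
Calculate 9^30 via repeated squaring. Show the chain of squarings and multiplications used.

Computing 9^30 by squaring (build up from 9^1; each line after the first costs one multiplication):

9^1 = 9
9^2 = (9^1)^2 = 9^2 = 81
9^3 = 9 * 9^2 = 9 * 81 = 729
9^6 = (9^3)^2 = 729^2 = 531441
9^7 = 9 * 9^6 = 9 * 531441 = 4782969
9^14 = (9^7)^2 = 4782969^2 = 22876792454961
9^15 = 9 * 9^14 = 9 * 22876792454961 = 205891132094649
9^30 = (9^15)^2 = 205891132094649^2 = 42391158275216203514294433201

Result: 42391158275216203514294433201
Multiplications needed: 7 (7 lines after 9^1)

9^30 = 42391158275216203514294433201. Using exponentiation by squaring, this requires 7 multiplications. The key idea: if the exponent is even, square the half-power; if odd, multiply by the base once.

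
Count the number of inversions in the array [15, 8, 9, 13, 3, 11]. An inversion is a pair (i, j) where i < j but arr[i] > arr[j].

Finding inversions in [15, 8, 9, 13, 3, 11]:

(0, 1): arr[0]=15 > arr[1]=8
(0, 2): arr[0]=15 > arr[2]=9
(0, 3): arr[0]=15 > arr[3]=13
(0, 4): arr[0]=15 > arr[4]=3
(0, 5): arr[0]=15 > arr[5]=11
(1, 4): arr[1]=8 > arr[4]=3
(2, 4): arr[2]=9 > arr[4]=3
(3, 4): arr[3]=13 > arr[4]=3
(3, 5): arr[3]=13 > arr[5]=11

Total inversions: 9

The array has 9 inversion(s): (0,1), (0,2), (0,3), (0,4), (0,5), (1,4), (2,4), (3,4), (3,5). Each pair (i,j) satisfies i < j and arr[i] > arr[j].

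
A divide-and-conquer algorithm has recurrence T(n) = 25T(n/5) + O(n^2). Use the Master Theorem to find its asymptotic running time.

Master Theorem for T(n) = 25T(n/5) + O(n^2):

a = 25, b = 5, c = 2
log_b(a) = log_5(25) = 2.0000

Case 2: c = 2 = log_5(25) = 2.0000
T(n) = O(n^2 log n) = O(n^2 log n)

For T(n) = 25T(n/5) + O(n^2): log_5(25) = 2.0000. This is Case 2 of the Master Theorem (c = log_b(a), equal work at all levels), giving O(n^2 log n).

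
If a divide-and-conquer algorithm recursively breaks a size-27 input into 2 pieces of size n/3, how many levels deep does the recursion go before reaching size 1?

For divide and conquer with division factor 3:

Problem sizes at each level:
Level 0: 27
Level 1: 9
Level 2: 3
Level 3: 1

The root is level 0 and the size-1 base case is level 3 (the tree spans levels 0 through 3, i.e. 4 levels counting the root), so the depth is the number of divisions: log_3(27) = 3

The recursion tree depth is log_3(27) = 3. At each level, the problem size is divided by 3, so it takes 3 divisions to reduce to a base case of size 1. The algorithm makes 2 recursive calls at each level.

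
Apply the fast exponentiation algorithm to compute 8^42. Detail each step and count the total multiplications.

Computing 8^42 by squaring (build up from 8^1; each line after the first costs one multiplication):

8^1 = 8
8^2 = (8^1)^2 = 8^2 = 64
8^4 = (8^2)^2 = 64^2 = 4096
8^5 = 8 * 8^4 = 8 * 4096 = 32768
8^10 = (8^5)^2 = 32768^2 = 1073741824
8^20 = (8^10)^2 = 1073741824^2 = 1152921504606846976
8^21 = 8 * 8^20 = 8 * 1152921504606846976 = 9223372036854775808
8^42 = (8^21)^2 = 9223372036854775808^2 = 85070591730234615865843651857942052864

Result: 85070591730234615865843651857942052864
Multiplications needed: 7 (7 lines after 8^1)

8^42 = 85070591730234615865843651857942052864. Using exponentiation by squaring, this requires 7 multiplications. The key idea: if the exponent is even, square the half-power; if odd, multiply by the base once.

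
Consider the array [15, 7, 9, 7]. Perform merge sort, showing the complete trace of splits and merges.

Merge sort trace:

Split: [15, 7, 9, 7] -> [15, 7] and [9, 7]
  Split: [15, 7] -> [15] and [7]
  Merge: [15] + [7] -> [7, 15]
  Split: [9, 7] -> [9] and [7]
  Merge: [9] + [7] -> [7, 9]
Merge: [7, 15] + [7, 9] -> [7, 7, 9, 15]

Final sorted array: [7, 7, 9, 15]

The merge sort proceeds by recursively splitting the array and merging sorted halves.
After all merges, the sorted array is [7, 7, 9, 15].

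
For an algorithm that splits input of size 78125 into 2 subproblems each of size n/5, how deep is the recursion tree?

For divide and conquer with division factor 5:

Problem sizes at each level:
Level 0: 78125
Level 1: 15625
Level 2: 3125
Level 3: 625
Level 4: 125
Level 5: 25
Level 6: 5
Level 7: 1

The root is level 0 and the size-1 base case is level 7 (the tree spans levels 0 through 7, i.e. 8 levels counting the root), so the depth is the number of divisions: log_5(78125) = 7

The recursion tree depth is log_5(78125) = 7. At each level, the problem size is divided by 5, so it takes 7 divisions to reduce to a base case of size 1. The algorithm makes 2 recursive calls at each level.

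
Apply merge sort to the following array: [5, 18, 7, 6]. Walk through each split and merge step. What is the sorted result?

Merge sort trace:

Split: [5, 18, 7, 6] -> [5, 18] and [7, 6]
  Split: [5, 18] -> [5] and [18]
  Merge: [5] + [18] -> [5, 18]
  Split: [7, 6] -> [7] and [6]
  Merge: [7] + [6] -> [6, 7]
Merge: [5, 18] + [6, 7] -> [5, 6, 7, 18]

Final sorted array: [5, 6, 7, 18]

The merge sort proceeds by recursively splitting the array and merging sorted halves.
After all merges, the sorted array is [5, 6, 7, 18].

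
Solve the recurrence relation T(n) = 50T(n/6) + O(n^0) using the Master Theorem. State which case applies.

Master Theorem for T(n) = 50T(n/6) + O(n^0):

a = 50, b = 6, c = 0
log_b(a) = log_6(50) = 2.1833

Case 1: c = 0 < log_6(50) = 2.1833
T(n) = O(n^(log_6 50))

For T(n) = 50T(n/6) + O(n^0): log_6(50) = 2.1833. This is Case 1 of the Master Theorem (c < log_b(a), work dominated by leaves), giving O(n^(log_6 50)).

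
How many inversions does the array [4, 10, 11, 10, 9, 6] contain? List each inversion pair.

Finding inversions in [4, 10, 11, 10, 9, 6]:

(1, 4): arr[1]=10 > arr[4]=9
(1, 5): arr[1]=10 > arr[5]=6
(2, 3): arr[2]=11 > arr[3]=10
(2, 4): arr[2]=11 > arr[4]=9
(2, 5): arr[2]=11 > arr[5]=6
(3, 4): arr[3]=10 > arr[4]=9
(3, 5): arr[3]=10 > arr[5]=6
(4, 5): arr[4]=9 > arr[5]=6

Total inversions: 8

The array has 8 inversion(s): (1,4), (1,5), (2,3), (2,4), (2,5), (3,4), (3,5), (4,5). Each pair (i,j) satisfies i < j and arr[i] > arr[j].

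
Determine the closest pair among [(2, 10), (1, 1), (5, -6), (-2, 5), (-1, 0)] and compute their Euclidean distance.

Computing all pairwise distances among 5 points:

d((2, 10), (1, 1)) = 9.0554
d((2, 10), (5, -6)) = 16.2788
d((2, 10), (-2, 5)) = 6.4031
d((2, 10), (-1, 0)) = 10.4403
d((1, 1), (5, -6)) = 8.0623
d((1, 1), (-2, 5)) = 5.0
d((1, 1), (-1, 0)) = 2.2361 <-- minimum
d((5, -6), (-2, 5)) = 13.0384
d((5, -6), (-1, 0)) = 8.4853
d((-2, 5), (-1, 0)) = 5.099

Closest pair: (1, 1) and (-1, 0) with distance 2.2361

The closest pair is (1, 1) and (-1, 0) with Euclidean distance 2.2361. For 5 points, brute-force pairwise comparison is shown above. For large n, the divide-and-conquer algorithm (sort by x, recurse on halves, check the dividing strip) achieves O(n log n).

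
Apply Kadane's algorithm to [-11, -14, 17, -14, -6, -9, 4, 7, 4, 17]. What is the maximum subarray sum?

Using Kadane's algorithm on [-11, -14, 17, -14, -6, -9, 4, 7, 4, 17]:

Scanning through the array:
Position 1 (value -14): max_ending_here = -14, max_so_far = -11
Position 2 (value 17): max_ending_here = 17, max_so_far = 17
Position 3 (value -14): max_ending_here = 3, max_so_far = 17
Position 4 (value -6): max_ending_here = -3, max_so_far = 17
Position 5 (value -9): max_ending_here = -9, max_so_far = 17
Position 6 (value 4): max_ending_here = 4, max_so_far = 17
Position 7 (value 7): max_ending_here = 11, max_so_far = 17
Position 8 (value 4): max_ending_here = 15, max_so_far = 17
Position 9 (value 17): max_ending_here = 32, max_so_far = 32

Maximum subarray: [4, 7, 4, 17]
Maximum sum: 32

The maximum subarray is [4, 7, 4, 17] with sum 32. This subarray runs from index 6 to index 9.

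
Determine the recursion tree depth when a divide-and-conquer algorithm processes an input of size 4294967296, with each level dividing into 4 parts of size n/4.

For divide and conquer with division factor 4:

Problem sizes at each level:
Level 0: 4294967296
Level 1: 1073741824
Level 2: 268435456
Level 3: 67108864
Level 4: 16777216
Level 5: 4194304
Level 6: 1048576
Level 7: 262144
Level 8: 65536
Level 9: 16384
Level 10: 4096
Level 11: 1024
Level 12: 256
Level 13: 64
Level 14: 16
Level 15: 4
Level 16: 1

The root is level 0 and the size-1 base case is level 16 (the tree spans levels 0 through 16, i.e. 17 levels counting the root), so the depth is the number of divisions: log_4(4294967296) = 16

The recursion tree depth is log_4(4294967296) = 16. At each level, the problem size is divided by 4, so it takes 16 divisions to reduce to a base case of size 1. The algorithm makes 4 recursive calls at each level.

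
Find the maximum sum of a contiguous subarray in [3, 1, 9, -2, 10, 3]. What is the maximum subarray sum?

Using Kadane's algorithm on [3, 1, 9, -2, 10, 3]:

Scanning through the array:
Position 1 (value 1): max_ending_here = 4, max_so_far = 4
Position 2 (value 9): max_ending_here = 13, max_so_far = 13
Position 3 (value -2): max_ending_here = 11, max_so_far = 13
Position 4 (value 10): max_ending_here = 21, max_so_far = 21
Position 5 (value 3): max_ending_here = 24, max_so_far = 24

Maximum subarray: [3, 1, 9, -2, 10, 3]
Maximum sum: 24

The maximum subarray is [3, 1, 9, -2, 10, 3] with sum 24. This subarray runs from index 0 to index 5.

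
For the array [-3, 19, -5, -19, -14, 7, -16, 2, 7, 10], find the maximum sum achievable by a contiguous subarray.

Using Kadane's algorithm on [-3, 19, -5, -19, -14, 7, -16, 2, 7, 10]:

Scanning through the array:
Position 1 (value 19): max_ending_here = 19, max_so_far = 19
Position 2 (value -5): max_ending_here = 14, max_so_far = 19
Position 3 (value -19): max_ending_here = -5, max_so_far = 19
Position 4 (value -14): max_ending_here = -14, max_so_far = 19
Position 5 (value 7): max_ending_here = 7, max_so_far = 19
Position 6 (value -16): max_ending_here = -9, max_so_far = 19
Position 7 (value 2): max_ending_here = 2, max_so_far = 19
Position 8 (value 7): max_ending_here = 9, max_so_far = 19
Position 9 (value 10): max_ending_here = 19, max_so_far = 19

Maximum subarray: [19]
Maximum sum: 19

The maximum subarray is [19] with sum 19. This subarray runs from index 1 to index 1.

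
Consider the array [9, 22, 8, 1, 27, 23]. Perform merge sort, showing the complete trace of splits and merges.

Merge sort trace:

Split: [9, 22, 8, 1, 27, 23] -> [9, 22, 8] and [1, 27, 23]
  Split: [9, 22, 8] -> [9] and [22, 8]
    Split: [22, 8] -> [22] and [8]
    Merge: [22] + [8] -> [8, 22]
  Merge: [9] + [8, 22] -> [8, 9, 22]
  Split: [1, 27, 23] -> [1] and [27, 23]
    Split: [27, 23] -> [27] and [23]
    Merge: [27] + [23] -> [23, 27]
  Merge: [1] + [23, 27] -> [1, 23, 27]
Merge: [8, 9, 22] + [1, 23, 27] -> [1, 8, 9, 22, 23, 27]

Final sorted array: [1, 8, 9, 22, 23, 27]

The merge sort proceeds by recursively splitting the array and merging sorted halves.
After all merges, the sorted array is [1, 8, 9, 22, 23, 27].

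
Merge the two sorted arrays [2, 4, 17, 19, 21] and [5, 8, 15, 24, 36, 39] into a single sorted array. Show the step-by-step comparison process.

Merging process:

Compare 2 vs 5: take 2 from left. Merged: [2]
Compare 4 vs 5: take 4 from left. Merged: [2, 4]
Compare 17 vs 5: take 5 from right. Merged: [2, 4, 5]
Compare 17 vs 8: take 8 from right. Merged: [2, 4, 5, 8]
Compare 17 vs 15: take 15 from right. Merged: [2, 4, 5, 8, 15]
Compare 17 vs 24: take 17 from left. Merged: [2, 4, 5, 8, 15, 17]
Compare 19 vs 24: take 19 from left. Merged: [2, 4, 5, 8, 15, 17, 19]
Compare 21 vs 24: take 21 from left. Merged: [2, 4, 5, 8, 15, 17, 19, 21]
Append remaining from right: [24, 36, 39]. Merged: [2, 4, 5, 8, 15, 17, 19, 21, 24, 36, 39]

Final merged array: [2, 4, 5, 8, 15, 17, 19, 21, 24, 36, 39]
Total comparisons: 8

The merged array is [2, 4, 5, 8, 15, 17, 19, 21, 24, 36, 39], requiring 8 comparisons. The merge step runs in O(n) time where n is the total number of elements.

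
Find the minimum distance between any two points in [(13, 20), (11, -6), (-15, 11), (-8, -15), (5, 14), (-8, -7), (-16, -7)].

Computing all pairwise distances among 7 points:

d((13, 20), (11, -6)) = 26.0768
d((13, 20), (-15, 11)) = 29.4109
d((13, 20), (-8, -15)) = 40.8167
d((13, 20), (5, 14)) = 10.0
d((13, 20), (-8, -7)) = 34.2053
d((13, 20), (-16, -7)) = 39.6232
d((11, -6), (-15, 11)) = 31.0644
d((11, -6), (-8, -15)) = 21.0238
d((11, -6), (5, 14)) = 20.8806
d((11, -6), (-8, -7)) = 19.0263
d((11, -6), (-16, -7)) = 27.0185
d((-15, 11), (-8, -15)) = 26.9258
d((-15, 11), (5, 14)) = 20.2237
d((-15, 11), (-8, -7)) = 19.3132
d((-15, 11), (-16, -7)) = 18.0278
d((-8, -15), (5, 14)) = 31.7805
d((-8, -15), (-8, -7)) = 8.0 <-- minimum
d((-8, -15), (-16, -7)) = 11.3137
d((5, 14), (-8, -7)) = 24.6982
d((5, 14), (-16, -7)) = 29.6985
d((-8, -7), (-16, -7)) = 8.0 <-- minimum

Minimum distance: 8.0 (tie among 2 pairs: (-8, -15) and (-8, -7); (-8, -7) and (-16, -7))

The minimum Euclidean distance is 8.0. There is a tie: 2 pairs achieve this minimum — (-8, -15) and (-8, -7); (-8, -7) and (-16, -7). Any of these is a valid closest pair. For 7 points, brute-force pairwise comparison is shown above. For large n, the divide-and-conquer algorithm (sort by x, recurse on halves, check the dividing strip) achieves O(n log n).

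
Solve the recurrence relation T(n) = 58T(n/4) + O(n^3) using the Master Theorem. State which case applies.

Master Theorem for T(n) = 58T(n/4) + O(n^3):

a = 58, b = 4, c = 3
log_b(a) = log_4(58) = 2.9290

Case 3: c = 3 > log_4(58) = 2.9290
T(n) = O(n^3) = O(n^3)

For T(n) = 58T(n/4) + O(n^3): log_4(58) = 2.9290. This is Case 3 of the Master Theorem (c > log_b(a), work dominated by root), giving O(n^3).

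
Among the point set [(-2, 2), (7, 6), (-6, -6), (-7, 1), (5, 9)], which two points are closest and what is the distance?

Computing all pairwise distances among 5 points:

d((-2, 2), (7, 6)) = 9.8489
d((-2, 2), (-6, -6)) = 8.9443
d((-2, 2), (-7, 1)) = 5.099
d((-2, 2), (5, 9)) = 9.8995
d((7, 6), (-6, -6)) = 17.6918
d((7, 6), (-7, 1)) = 14.8661
d((7, 6), (5, 9)) = 3.6056 <-- minimum
d((-6, -6), (-7, 1)) = 7.0711
d((-6, -6), (5, 9)) = 18.6011
d((-7, 1), (5, 9)) = 14.4222

Closest pair: (7, 6) and (5, 9) with distance 3.6056

The closest pair is (7, 6) and (5, 9) with Euclidean distance 3.6056. For 5 points, brute-force pairwise comparison is shown above. For large n, the divide-and-conquer algorithm (sort by x, recurse on halves, check the dividing strip) achieves O(n log n).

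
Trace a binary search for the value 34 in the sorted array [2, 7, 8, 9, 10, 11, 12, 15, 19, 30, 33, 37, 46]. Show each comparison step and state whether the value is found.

Binary search for 34 in [2, 7, 8, 9, 10, 11, 12, 15, 19, 30, 33, 37, 46]:

lo=0, hi=12, mid=6, arr[mid]=12 -> 12 < 34, search right half
lo=7, hi=12, mid=9, arr[mid]=30 -> 30 < 34, search right half
lo=10, hi=12, mid=11, arr[mid]=37 -> 37 > 34, search left half
lo=10, hi=10, mid=10, arr[mid]=33 -> 33 < 34, search right half
lo=11 > hi=10, target 34 not found

Binary search determines that 34 is not in the array after 4 comparisons. The search space was exhausted without finding the target.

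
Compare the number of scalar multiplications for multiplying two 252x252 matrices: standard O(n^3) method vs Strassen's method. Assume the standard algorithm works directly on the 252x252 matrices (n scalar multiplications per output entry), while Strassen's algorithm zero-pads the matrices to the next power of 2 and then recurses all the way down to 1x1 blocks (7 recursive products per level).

Matrix multiplication for 252x252 matrices:

Strassen's algorithm requires power-of-2 dimensions. Pad 252x252 to 256x256 (next power of 2).

Standard algorithm: 252^3 = 16003008 multiplications
Strassen's algorithm: 7^(log2(256)) = 7^8 = 5764801 multiplications
Savings: 16003008 - 5764801 = 10238207 multiplications

Standard: 16003008 multiplications (252^3). Strassen: 5764801 multiplications (7^8, after padding to 256x256). Strassen reduces 8 recursive multiplications to 7 at each level.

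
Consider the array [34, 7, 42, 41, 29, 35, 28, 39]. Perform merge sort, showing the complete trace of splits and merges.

Merge sort trace:

Split: [34, 7, 42, 41, 29, 35, 28, 39] -> [34, 7, 42, 41] and [29, 35, 28, 39]
  Split: [34, 7, 42, 41] -> [34, 7] and [42, 41]
    Split: [34, 7] -> [34] and [7]
    Merge: [34] + [7] -> [7, 34]
    Split: [42, 41] -> [42] and [41]
    Merge: [42] + [41] -> [41, 42]
  Merge: [7, 34] + [41, 42] -> [7, 34, 41, 42]
  Split: [29, 35, 28, 39] -> [29, 35] and [28, 39]
    Split: [29, 35] -> [29] and [35]
    Merge: [29] + [35] -> [29, 35]
    Split: [28, 39] -> [28] and [39]
    Merge: [28] + [39] -> [28, 39]
  Merge: [29, 35] + [28, 39] -> [28, 29, 35, 39]
Merge: [7, 34, 41, 42] + [28, 29, 35, 39] -> [7, 28, 29, 34, 35, 39, 41, 42]

Final sorted array: [7, 28, 29, 34, 35, 39, 41, 42]

The merge sort proceeds by recursively splitting the array and merging sorted halves.
After all merges, the sorted array is [7, 28, 29, 34, 35, 39, 41, 42].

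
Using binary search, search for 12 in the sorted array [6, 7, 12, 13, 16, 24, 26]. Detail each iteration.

Binary search for 12 in [6, 7, 12, 13, 16, 24, 26]:

lo=0, hi=6, mid=3, arr[mid]=13 -> 13 > 12, search left half
lo=0, hi=2, mid=1, arr[mid]=7 -> 7 < 12, search right half
lo=2, hi=2, mid=2, arr[mid]=12 -> Found target at index 2!

Binary search finds 12 at index 2 after 3 comparisons. The search repeatedly halves the search space by comparing with the middle element.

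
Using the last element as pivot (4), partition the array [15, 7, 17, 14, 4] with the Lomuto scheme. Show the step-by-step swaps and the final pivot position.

Lomuto partition with pivot = 4:

Initial array: [15, 7, 17, 14, 4]

arr[0]=15 > 4: no swap
arr[1]=7 > 4: no swap
arr[2]=17 > 4: no swap
arr[3]=14 > 4: no swap

Place pivot at position 0: [4, 7, 17, 14, 15]
Pivot position: 0

After partitioning with pivot 4, the array becomes [4, 7, 17, 14, 15]. The pivot is placed at index 0. All elements to the left of the pivot are <= 4, and all elements to the right are > 4.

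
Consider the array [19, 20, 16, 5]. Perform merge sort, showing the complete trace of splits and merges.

Merge sort trace:

Split: [19, 20, 16, 5] -> [19, 20] and [16, 5]
  Split: [19, 20] -> [19] and [20]
  Merge: [19] + [20] -> [19, 20]
  Split: [16, 5] -> [16] and [5]
  Merge: [16] + [5] -> [5, 16]
Merge: [19, 20] + [5, 16] -> [5, 16, 19, 20]

Final sorted array: [5, 16, 19, 20]

The merge sort proceeds by recursively splitting the array and merging sorted halves.
After all merges, the sorted array is [5, 16, 19, 20].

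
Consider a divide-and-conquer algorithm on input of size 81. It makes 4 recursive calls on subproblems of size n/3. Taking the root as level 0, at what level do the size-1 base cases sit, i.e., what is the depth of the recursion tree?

For divide and conquer with division factor 3:

Problem sizes at each level:
Level 0: 81
Level 1: 27
Level 2: 9
Level 3: 3
Level 4: 1

The root is level 0 and the size-1 base case is level 4 (the tree spans levels 0 through 4, i.e. 5 levels counting the root), so the depth is the number of divisions: log_3(81) = 4

The recursion tree depth is log_3(81) = 4. At each level, the problem size is divided by 3, so it takes 4 divisions to reduce to a base case of size 1. The algorithm makes 4 recursive calls at each level.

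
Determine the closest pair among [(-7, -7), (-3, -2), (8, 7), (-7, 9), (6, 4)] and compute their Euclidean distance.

Computing all pairwise distances among 5 points:

d((-7, -7), (-3, -2)) = 6.4031
d((-7, -7), (8, 7)) = 20.5183
d((-7, -7), (-7, 9)) = 16.0
d((-7, -7), (6, 4)) = 17.0294
d((-3, -2), (8, 7)) = 14.2127
d((-3, -2), (-7, 9)) = 11.7047
d((-3, -2), (6, 4)) = 10.8167
d((8, 7), (-7, 9)) = 15.1327
d((8, 7), (6, 4)) = 3.6056 <-- minimum
d((-7, 9), (6, 4)) = 13.9284

Closest pair: (8, 7) and (6, 4) with distance 3.6056

The closest pair is (8, 7) and (6, 4) with Euclidean distance 3.6056. For 5 points, brute-force pairwise comparison is shown above. For large n, the divide-and-conquer algorithm (sort by x, recurse on halves, check the dividing strip) achieves O(n log n).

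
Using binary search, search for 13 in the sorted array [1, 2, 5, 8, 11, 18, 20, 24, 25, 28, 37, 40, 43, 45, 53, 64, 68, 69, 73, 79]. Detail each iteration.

Binary search for 13 in [1, 2, 5, 8, 11, 18, 20, 24, 25, 28, 37, 40, 43, 45, 53, 64, 68, 69, 73, 79]:

lo=0, hi=19, mid=9, arr[mid]=28 -> 28 > 13, search left half
lo=0, hi=8, mid=4, arr[mid]=11 -> 11 < 13, search right half
lo=5, hi=8, mid=6, arr[mid]=20 -> 20 > 13, search left half
lo=5, hi=5, mid=5, arr[mid]=18 -> 18 > 13, search left half
lo=5 > hi=4, target 13 not found

Binary search determines that 13 is not in the array after 4 comparisons. The search space was exhausted without finding the target.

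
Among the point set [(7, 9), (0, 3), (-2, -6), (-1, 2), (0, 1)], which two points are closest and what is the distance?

Computing all pairwise distances among 5 points:

d((7, 9), (0, 3)) = 9.2195
d((7, 9), (-2, -6)) = 17.4929
d((7, 9), (-1, 2)) = 10.6301
d((7, 9), (0, 1)) = 10.6301
d((0, 3), (-2, -6)) = 9.2195
d((0, 3), (-1, 2)) = 1.4142 <-- minimum
d((0, 3), (0, 1)) = 2.0
d((-2, -6), (-1, 2)) = 8.0623
d((-2, -6), (0, 1)) = 7.2801
d((-1, 2), (0, 1)) = 1.4142 <-- minimum

Minimum distance: 1.4142 (tie among 2 pairs: (0, 3) and (-1, 2); (-1, 2) and (0, 1))

The minimum Euclidean distance is 1.4142. There is a tie: 2 pairs achieve this minimum — (0, 3) and (-1, 2); (-1, 2) and (0, 1). Any of these is a valid closest pair. For 5 points, brute-force pairwise comparison is shown above. For large n, the divide-and-conquer algorithm (sort by x, recurse on halves, check the dividing strip) achieves O(n log n).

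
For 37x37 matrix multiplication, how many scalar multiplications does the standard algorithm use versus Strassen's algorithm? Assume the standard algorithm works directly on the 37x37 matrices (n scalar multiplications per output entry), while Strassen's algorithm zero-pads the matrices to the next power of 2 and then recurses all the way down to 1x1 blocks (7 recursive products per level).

Matrix multiplication for 37x37 matrices:

Strassen's algorithm requires power-of-2 dimensions. Pad 37x37 to 64x64 (next power of 2).

Standard algorithm: 37^3 = 50653 multiplications
Strassen's algorithm: 7^(log2(64)) = 7^6 = 117649 multiplications
Difference: 50653 - 117649 = -66996 (Strassen uses MORE here due to padding overhead — for small or just-over-power-of-2 n, padding can outweigh the per-level savings)

Standard: 50653 multiplications (37^3). Strassen: 117649 multiplications (7^6, after padding to 64x64). Strassen reduces 8 recursive multiplications to 7 at each level.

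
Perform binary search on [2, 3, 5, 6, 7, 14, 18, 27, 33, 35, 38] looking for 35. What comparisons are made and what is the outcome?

Binary search for 35 in [2, 3, 5, 6, 7, 14, 18, 27, 33, 35, 38]:

lo=0, hi=10, mid=5, arr[mid]=14 -> 14 < 35, search right half
lo=6, hi=10, mid=8, arr[mid]=33 -> 33 < 35, search right half
lo=9, hi=10, mid=9, arr[mid]=35 -> Found target at index 9!

Binary search finds 35 at index 9 after 3 comparisons. The search repeatedly halves the search space by comparing with the middle element.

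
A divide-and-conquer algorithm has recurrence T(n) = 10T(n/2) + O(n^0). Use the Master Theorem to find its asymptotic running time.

Master Theorem for T(n) = 10T(n/2) + O(n^0):

a = 10, b = 2, c = 0
log_b(a) = log_2(10) = 3.3219

Case 1: c = 0 < log_2(10) = 3.3219
T(n) = O(n^(log_2 10))

For T(n) = 10T(n/2) + O(n^0): log_2(10) = 3.3219. This is Case 1 of the Master Theorem (c < log_b(a), work dominated by leaves), giving O(n^(log_2 10)).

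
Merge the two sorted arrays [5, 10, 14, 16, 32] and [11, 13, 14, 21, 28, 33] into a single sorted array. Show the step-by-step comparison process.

Merging process:

Compare 5 vs 11: take 5 from left. Merged: [5]
Compare 10 vs 11: take 10 from left. Merged: [5, 10]
Compare 14 vs 11: take 11 from right. Merged: [5, 10, 11]
Compare 14 vs 13: take 13 from right. Merged: [5, 10, 11, 13]
Compare 14 vs 14: take 14 from left. Merged: [5, 10, 11, 13, 14]
Compare 16 vs 14: take 14 from right. Merged: [5, 10, 11, 13, 14, 14]
Compare 16 vs 21: take 16 from left. Merged: [5, 10, 11, 13, 14, 14, 16]
Compare 32 vs 21: take 21 from right. Merged: [5, 10, 11, 13, 14, 14, 16, 21]
Compare 32 vs 28: take 28 from right. Merged: [5, 10, 11, 13, 14, 14, 16, 21, 28]
Compare 32 vs 33: take 32 from left. Merged: [5, 10, 11, 13, 14, 14, 16, 21, 28, 32]
Append remaining from right: [33]. Merged: [5, 10, 11, 13, 14, 14, 16, 21, 28, 32, 33]

Final merged array: [5, 10, 11, 13, 14, 14, 16, 21, 28, 32, 33]
Total comparisons: 10

The merged array is [5, 10, 11, 13, 14, 14, 16, 21, 28, 32, 33], requiring 10 comparisons. The merge step runs in O(n) time where n is the total number of elements.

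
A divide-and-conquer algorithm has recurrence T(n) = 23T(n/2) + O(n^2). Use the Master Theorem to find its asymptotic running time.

Master Theorem for T(n) = 23T(n/2) + O(n^2):

a = 23, b = 2, c = 2
log_b(a) = log_2(23) = 4.5236

Case 1: c = 2 < log_2(23) = 4.5236
T(n) = O(n^(log_2 23))

For T(n) = 23T(n/2) + O(n^2): log_2(23) = 4.5236. This is Case 1 of the Master Theorem (c < log_b(a), work dominated by leaves), giving O(n^(log_2 23)).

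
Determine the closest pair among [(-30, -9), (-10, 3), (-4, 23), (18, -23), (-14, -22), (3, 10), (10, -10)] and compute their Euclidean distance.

Computing all pairwise distances among 7 points:

d((-30, -9), (-10, 3)) = 23.3238
d((-30, -9), (-4, 23)) = 41.2311
d((-30, -9), (18, -23)) = 50.0
d((-30, -9), (-14, -22)) = 20.6155
d((-30, -9), (3, 10)) = 38.0789
d((-30, -9), (10, -10)) = 40.0125
d((-10, 3), (-4, 23)) = 20.8806
d((-10, 3), (18, -23)) = 38.2099
d((-10, 3), (-14, -22)) = 25.318
d((-10, 3), (3, 10)) = 14.7648 <-- minimum
d((-10, 3), (10, -10)) = 23.8537
d((-4, 23), (18, -23)) = 50.9902
d((-4, 23), (-14, -22)) = 46.0977
d((-4, 23), (3, 10)) = 14.7648 <-- minimum
d((-4, 23), (10, -10)) = 35.8469
d((18, -23), (-14, -22)) = 32.0156
d((18, -23), (3, 10)) = 36.2491
d((18, -23), (10, -10)) = 15.2643
d((-14, -22), (3, 10)) = 36.2353
d((-14, -22), (10, -10)) = 26.8328
d((3, 10), (10, -10)) = 21.1896

Minimum distance: 14.7648 (tie among 2 pairs: (-10, 3) and (3, 10); (-4, 23) and (3, 10))

The minimum Euclidean distance is 14.7648. There is a tie: 2 pairs achieve this minimum — (-10, 3) and (3, 10); (-4, 23) and (3, 10). Any of these is a valid closest pair. For 7 points, brute-force pairwise comparison is shown above. For large n, the divide-and-conquer algorithm (sort by x, recurse on halves, check the dividing strip) achieves O(n log n).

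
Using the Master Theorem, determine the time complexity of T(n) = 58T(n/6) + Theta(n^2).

Master Theorem for T(n) = 58T(n/6) + O(n^2):

a = 58, b = 6, c = 2
log_b(a) = log_6(58) = 2.2662

Case 1: c = 2 < log_6(58) = 2.2662
T(n) = O(n^(log_6 58))

For T(n) = 58T(n/6) + O(n^2): log_6(58) = 2.2662. This is Case 1 of the Master Theorem (c < log_b(a), work dominated by leaves), giving O(n^(log_6 58)).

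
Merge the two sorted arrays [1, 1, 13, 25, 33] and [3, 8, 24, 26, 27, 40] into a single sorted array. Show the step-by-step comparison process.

Merging process:

Compare 1 vs 3: take 1 from left. Merged: [1]
Compare 1 vs 3: take 1 from left. Merged: [1, 1]
Compare 13 vs 3: take 3 from right. Merged: [1, 1, 3]
Compare 13 vs 8: take 8 from right. Merged: [1, 1, 3, 8]
Compare 13 vs 24: take 13 from left. Merged: [1, 1, 3, 8, 13]
Compare 25 vs 24: take 24 from right. Merged: [1, 1, 3, 8, 13, 24]
Compare 25 vs 26: take 25 from left. Merged: [1, 1, 3, 8, 13, 24, 25]
Compare 33 vs 26: take 26 from right. Merged: [1, 1, 3, 8, 13, 24, 25, 26]
Compare 33 vs 27: take 27 from right. Merged: [1, 1, 3, 8, 13, 24, 25, 26, 27]
Compare 33 vs 40: take 33 from left. Merged: [1, 1, 3, 8, 13, 24, 25, 26, 27, 33]
Append remaining from right: [40]. Merged: [1, 1, 3, 8, 13, 24, 25, 26, 27, 33, 40]

Final merged array: [1, 1, 3, 8, 13, 24, 25, 26, 27, 33, 40]
Total comparisons: 10

The merged array is [1, 1, 3, 8, 13, 24, 25, 26, 27, 33, 40], requiring 10 comparisons. The merge step runs in O(n) time where n is the total number of elements.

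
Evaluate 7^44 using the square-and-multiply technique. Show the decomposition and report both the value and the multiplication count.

Computing 7^44 by squaring (build up from 7^1; each line after the first costs one multiplication):

7^1 = 7
7^2 = (7^1)^2 = 7^2 = 49
7^4 = (7^2)^2 = 49^2 = 2401
7^5 = 7 * 7^4 = 7 * 2401 = 16807
7^10 = (7^5)^2 = 16807^2 = 282475249
7^11 = 7 * 7^10 = 7 * 282475249 = 1977326743
7^22 = (7^11)^2 = 1977326743^2 = 3909821048582988049
7^44 = (7^22)^2 = 3909821048582988049^2 = 15286700631942576193765185769276826401

Result: 15286700631942576193765185769276826401
Multiplications needed: 7 (7 lines after 7^1)

7^44 = 15286700631942576193765185769276826401. Using exponentiation by squaring, this requires 7 multiplications. The key idea: if the exponent is even, square the half-power; if odd, multiply by the base once.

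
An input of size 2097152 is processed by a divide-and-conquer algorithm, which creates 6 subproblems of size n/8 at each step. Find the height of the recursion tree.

For divide and conquer with division factor 8:

Problem sizes at each level:
Level 0: 2097152
Level 1: 262144
Level 2: 32768
Level 3: 4096
Level 4: 512
Level 5: 64
Level 6: 8
Level 7: 1

The root is level 0 and the size-1 base case is level 7 (the tree spans levels 0 through 7, i.e. 8 levels counting the root), so the depth is the number of divisions: log_8(2097152) = 7

The recursion tree depth is log_8(2097152) = 7. At each level, the problem size is divided by 8, so it takes 7 divisions to reduce to a base case of size 1. The algorithm makes 6 recursive calls at each level.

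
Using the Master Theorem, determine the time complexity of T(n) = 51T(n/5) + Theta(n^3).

Master Theorem for T(n) = 51T(n/5) + O(n^3):

a = 51, b = 5, c = 3
log_b(a) = log_5(51) = 2.4430

Case 3: c = 3 > log_5(51) = 2.4430
T(n) = O(n^3) = O(n^3)

For T(n) = 51T(n/5) + O(n^3): log_5(51) = 2.4430. This is Case 3 of the Master Theorem (c > log_b(a), work dominated by root), giving O(n^3).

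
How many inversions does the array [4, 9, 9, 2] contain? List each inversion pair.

Finding inversions in [4, 9, 9, 2]:

(0, 3): arr[0]=4 > arr[3]=2
(1, 3): arr[1]=9 > arr[3]=2
(2, 3): arr[2]=9 > arr[3]=2

Total inversions: 3

The array has 3 inversion(s): (0,3), (1,3), (2,3). Each pair (i,j) satisfies i < j and arr[i] > arr[j].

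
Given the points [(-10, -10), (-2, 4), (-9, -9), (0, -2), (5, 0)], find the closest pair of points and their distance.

Computing all pairwise distances among 5 points:

d((-10, -10), (-2, 4)) = 16.1245
d((-10, -10), (-9, -9)) = 1.4142 <-- minimum
d((-10, -10), (0, -2)) = 12.8062
d((-10, -10), (5, 0)) = 18.0278
d((-2, 4), (-9, -9)) = 14.7648
d((-2, 4), (0, -2)) = 6.3246
d((-2, 4), (5, 0)) = 8.0623
d((-9, -9), (0, -2)) = 11.4018
d((-9, -9), (5, 0)) = 16.6433
d((0, -2), (5, 0)) = 5.3852

Closest pair: (-10, -10) and (-9, -9) with distance 1.4142

The closest pair is (-10, -10) and (-9, -9) with Euclidean distance 1.4142. For 5 points, brute-force pairwise comparison is shown above. For large n, the divide-and-conquer algorithm (sort by x, recurse on halves, check the dividing strip) achieves O(n log n).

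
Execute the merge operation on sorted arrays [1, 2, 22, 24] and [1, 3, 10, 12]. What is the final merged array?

Merging process:

Compare 1 vs 1: take 1 from left. Merged: [1]
Compare 2 vs 1: take 1 from right. Merged: [1, 1]
Compare 2 vs 3: take 2 from left. Merged: [1, 1, 2]
Compare 22 vs 3: take 3 from right. Merged: [1, 1, 2, 3]
Compare 22 vs 10: take 10 from right. Merged: [1, 1, 2, 3, 10]
Compare 22 vs 12: take 12 from right. Merged: [1, 1, 2, 3, 10, 12]
Append remaining from left: [22, 24]. Merged: [1, 1, 2, 3, 10, 12, 22, 24]

Final merged array: [1, 1, 2, 3, 10, 12, 22, 24]
Total comparisons: 6

The merged array is [1, 1, 2, 3, 10, 12, 22, 24], requiring 6 comparisons. The merge step runs in O(n) time where n is the total number of elements.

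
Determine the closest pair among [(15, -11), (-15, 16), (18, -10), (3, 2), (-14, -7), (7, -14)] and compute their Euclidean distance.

Computing all pairwise distances among 6 points:

d((15, -11), (-15, 16)) = 40.3609
d((15, -11), (18, -10)) = 3.1623 <-- minimum
d((15, -11), (3, 2)) = 17.6918
d((15, -11), (-14, -7)) = 29.2746
d((15, -11), (7, -14)) = 8.544
d((-15, 16), (18, -10)) = 42.0119
d((-15, 16), (3, 2)) = 22.8035
d((-15, 16), (-14, -7)) = 23.0217
d((-15, 16), (7, -14)) = 37.2022
d((18, -10), (3, 2)) = 19.2094
d((18, -10), (-14, -7)) = 32.1403
d((18, -10), (7, -14)) = 11.7047
d((3, 2), (-14, -7)) = 19.2354
d((3, 2), (7, -14)) = 16.4924
d((-14, -7), (7, -14)) = 22.1359

Closest pair: (15, -11) and (18, -10) with distance 3.1623

The closest pair is (15, -11) and (18, -10) with Euclidean distance 3.1623. For 6 points, brute-force pairwise comparison is shown above. For large n, the divide-and-conquer algorithm (sort by x, recurse on halves, check the dividing strip) achieves O(n log n).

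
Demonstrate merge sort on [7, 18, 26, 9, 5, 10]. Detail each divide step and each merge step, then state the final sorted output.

Merge sort trace:

Split: [7, 18, 26, 9, 5, 10] -> [7, 18, 26] and [9, 5, 10]
  Split: [7, 18, 26] -> [7] and [18, 26]
    Split: [18, 26] -> [18] and [26]
    Merge: [18] + [26] -> [18, 26]
  Merge: [7] + [18, 26] -> [7, 18, 26]
  Split: [9, 5, 10] -> [9] and [5, 10]
    Split: [5, 10] -> [5] and [10]
    Merge: [5] + [10] -> [5, 10]
  Merge: [9] + [5, 10] -> [5, 9, 10]
Merge: [7, 18, 26] + [5, 9, 10] -> [5, 7, 9, 10, 18, 26]

Final sorted array: [5, 7, 9, 10, 18, 26]

The merge sort proceeds by recursively splitting the array and merging sorted halves.
After all merges, the sorted array is [5, 7, 9, 10, 18, 26].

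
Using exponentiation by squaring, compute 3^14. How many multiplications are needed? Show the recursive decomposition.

Computing 3^14 by squaring (build up from 3^1; each line after the first costs one multiplication):

3^1 = 3
3^2 = (3^1)^2 = 3^2 = 9
3^3 = 3 * 3^2 = 3 * 9 = 27
3^6 = (3^3)^2 = 27^2 = 729
3^7 = 3 * 3^6 = 3 * 729 = 2187
3^14 = (3^7)^2 = 2187^2 = 4782969

Result: 4782969
Multiplications needed: 5 (5 lines after 3^1)

3^14 = 4782969. Using exponentiation by squaring, this requires 5 multiplications. The key idea: if the exponent is even, square the half-power; if odd, multiply by the base once.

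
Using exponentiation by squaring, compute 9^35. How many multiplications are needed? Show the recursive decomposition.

Computing 9^35 by squaring (build up from 9^1; each line after the first costs one multiplication):

9^1 = 9
9^2 = (9^1)^2 = 9^2 = 81
9^4 = (9^2)^2 = 81^2 = 6561
9^8 = (9^4)^2 = 6561^2 = 43046721
9^16 = (9^8)^2 = 43046721^2 = 1853020188851841
9^17 = 9 * 9^16 = 9 * 1853020188851841 = 16677181699666569
9^34 = (9^17)^2 = 16677181699666569^2 = 278128389443693511257285776231761
9^35 = 9 * 9^34 = 9 * 278128389443693511257285776231761 = 2503155504993241601315571986085849

Result: 2503155504993241601315571986085849
Multiplications needed: 7 (7 lines after 9^1)

9^35 = 2503155504993241601315571986085849. Using exponentiation by squaring, this requires 7 multiplications. The key idea: if the exponent is even, square the half-power; if odd, multiply by the base once.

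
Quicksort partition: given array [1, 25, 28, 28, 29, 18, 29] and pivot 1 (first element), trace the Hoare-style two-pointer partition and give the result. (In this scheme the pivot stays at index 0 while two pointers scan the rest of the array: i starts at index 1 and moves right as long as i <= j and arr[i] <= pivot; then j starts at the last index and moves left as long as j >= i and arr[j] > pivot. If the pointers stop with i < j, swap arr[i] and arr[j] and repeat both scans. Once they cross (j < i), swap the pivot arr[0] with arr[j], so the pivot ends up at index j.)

Hoare-style two-pointer partition with pivot = 1:

Initial array: [1, 25, 28, 28, 29, 18, 29]

Pointers start at i = 1, j = 6.
i ends at 1, j ends at 0: the pointers have crossed (j < i), so scanning stops.

j = 0, so swapping arr[0] with arr[j] leaves the pivot at position 0: [1, 25, 28, 28, 29, 18, 29]
Pivot position: 0

After partitioning with pivot 1, the array becomes [1, 25, 28, 28, 29, 18, 29]. The pivot is placed at index 0. All elements to the left of the pivot are <= 1, and all elements to the right are > 1.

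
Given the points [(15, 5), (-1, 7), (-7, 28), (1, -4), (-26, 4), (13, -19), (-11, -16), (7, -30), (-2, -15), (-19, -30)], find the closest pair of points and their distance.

Computing all pairwise distances among 10 points:

d((15, 5), (-1, 7)) = 16.1245
d((15, 5), (-7, 28)) = 31.8277
d((15, 5), (1, -4)) = 16.6433
d((15, 5), (-26, 4)) = 41.0122
d((15, 5), (13, -19)) = 24.0832
d((15, 5), (-11, -16)) = 33.4215
d((15, 5), (7, -30)) = 35.9026
d((15, 5), (-2, -15)) = 26.2488
d((15, 5), (-19, -30)) = 48.7955
d((-1, 7), (-7, 28)) = 21.8403
d((-1, 7), (1, -4)) = 11.1803
d((-1, 7), (-26, 4)) = 25.1794
d((-1, 7), (13, -19)) = 29.5296
d((-1, 7), (-11, -16)) = 25.0799
d((-1, 7), (7, -30)) = 37.855
d((-1, 7), (-2, -15)) = 22.0227
d((-1, 7), (-19, -30)) = 41.1461
d((-7, 28), (1, -4)) = 32.9848
d((-7, 28), (-26, 4)) = 30.6105
d((-7, 28), (13, -19)) = 51.0784
d((-7, 28), (-11, -16)) = 44.1814
d((-7, 28), (7, -30)) = 59.6657
d((-7, 28), (-2, -15)) = 43.2897
d((-7, 28), (-19, -30)) = 59.2284
d((1, -4), (-26, 4)) = 28.1603
d((1, -4), (13, -19)) = 19.2094
d((1, -4), (-11, -16)) = 16.9706
d((1, -4), (7, -30)) = 26.6833
d((1, -4), (-2, -15)) = 11.4018
d((1, -4), (-19, -30)) = 32.8024
d((-26, 4), (13, -19)) = 45.2769
d((-26, 4), (-11, -16)) = 25.0
d((-26, 4), (7, -30)) = 47.3814
d((-26, 4), (-2, -15)) = 30.6105
d((-26, 4), (-19, -30)) = 34.7131
d((13, -19), (-11, -16)) = 24.1868
d((13, -19), (7, -30)) = 12.53
d((13, -19), (-2, -15)) = 15.5242
d((13, -19), (-19, -30)) = 33.8378
d((-11, -16), (7, -30)) = 22.8035
d((-11, -16), (-2, -15)) = 9.0554 <-- minimum
d((-11, -16), (-19, -30)) = 16.1245
d((7, -30), (-2, -15)) = 17.4929
d((7, -30), (-19, -30)) = 26.0
d((-2, -15), (-19, -30)) = 22.6716

Closest pair: (-11, -16) and (-2, -15) with distance 9.0554

The closest pair is (-11, -16) and (-2, -15) with Euclidean distance 9.0554. For 10 points, brute-force pairwise comparison is shown above. For large n, the divide-and-conquer algorithm (sort by x, recurse on halves, check the dividing strip) achieves O(n log n).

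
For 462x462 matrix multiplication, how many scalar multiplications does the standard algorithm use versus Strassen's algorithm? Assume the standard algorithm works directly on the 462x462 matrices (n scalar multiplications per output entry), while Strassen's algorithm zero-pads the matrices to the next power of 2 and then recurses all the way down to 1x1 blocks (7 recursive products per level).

Matrix multiplication for 462x462 matrices:

Strassen's algorithm requires power-of-2 dimensions. Pad 462x462 to 512x512 (next power of 2).

Standard algorithm: 462^3 = 98611128 multiplications
Strassen's algorithm: 7^(log2(512)) = 7^9 = 40353607 multiplications
Savings: 98611128 - 40353607 = 58257521 multiplications

Standard: 98611128 multiplications (462^3). Strassen: 40353607 multiplications (7^9, after padding to 512x512). Strassen reduces 8 recursive multiplications to 7 at each level.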